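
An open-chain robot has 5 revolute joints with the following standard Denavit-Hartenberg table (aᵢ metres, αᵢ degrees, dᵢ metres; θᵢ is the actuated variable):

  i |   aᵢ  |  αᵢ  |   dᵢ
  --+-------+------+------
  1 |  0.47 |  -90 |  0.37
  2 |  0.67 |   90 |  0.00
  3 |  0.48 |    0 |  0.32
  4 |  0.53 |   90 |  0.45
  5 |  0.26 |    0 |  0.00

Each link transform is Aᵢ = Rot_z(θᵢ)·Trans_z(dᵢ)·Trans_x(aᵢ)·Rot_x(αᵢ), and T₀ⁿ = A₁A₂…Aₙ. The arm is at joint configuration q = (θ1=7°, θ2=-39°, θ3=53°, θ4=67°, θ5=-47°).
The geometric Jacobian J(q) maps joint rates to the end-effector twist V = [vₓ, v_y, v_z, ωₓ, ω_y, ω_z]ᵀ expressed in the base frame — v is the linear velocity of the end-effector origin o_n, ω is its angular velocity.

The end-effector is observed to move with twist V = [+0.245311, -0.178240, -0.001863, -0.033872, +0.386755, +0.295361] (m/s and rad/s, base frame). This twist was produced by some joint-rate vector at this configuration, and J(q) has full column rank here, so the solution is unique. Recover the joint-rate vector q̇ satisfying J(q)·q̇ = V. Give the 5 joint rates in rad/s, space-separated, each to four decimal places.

-0.0540 0.2550 -0.4380 0.7010 0.2660

o_n = [0.4498, 1.0586, 1.2015]
J₁: ẑ×o_n = [-1.0586, 0.4498, 0.0000], ω = ẑ
J2: z=[-0.1219, 0.9925, 0.0000] o=[0.4665, 0.0573, 0.3700] → [0.8253, 0.1013, -0.1054, -0.1219, 0.9925, 0.0000]
J3: z=[-0.6246, -0.0767, 0.7771] o=[0.9833, 0.1207, 0.7916] → [-0.7603, -0.1586, -0.6267, -0.6246, -0.0767, 0.7771]
J4: z=[-0.6246, -0.0767, 0.7771] o=[0.9595, 0.5040, 1.2221] → [-0.4294, -0.4090, -0.3855, -0.6246, -0.0767, 0.7771]
J5: z=[0.6071, 0.5783, 0.5450] o=[0.4181, 0.9000, 1.4051] → [-0.2042, 0.1408, 0.0780, 0.6071, 0.5783, 0.5450]
q̇ = J⁺·V = [-0.0540, 0.2550, -0.4380, 0.7010, 0.2660]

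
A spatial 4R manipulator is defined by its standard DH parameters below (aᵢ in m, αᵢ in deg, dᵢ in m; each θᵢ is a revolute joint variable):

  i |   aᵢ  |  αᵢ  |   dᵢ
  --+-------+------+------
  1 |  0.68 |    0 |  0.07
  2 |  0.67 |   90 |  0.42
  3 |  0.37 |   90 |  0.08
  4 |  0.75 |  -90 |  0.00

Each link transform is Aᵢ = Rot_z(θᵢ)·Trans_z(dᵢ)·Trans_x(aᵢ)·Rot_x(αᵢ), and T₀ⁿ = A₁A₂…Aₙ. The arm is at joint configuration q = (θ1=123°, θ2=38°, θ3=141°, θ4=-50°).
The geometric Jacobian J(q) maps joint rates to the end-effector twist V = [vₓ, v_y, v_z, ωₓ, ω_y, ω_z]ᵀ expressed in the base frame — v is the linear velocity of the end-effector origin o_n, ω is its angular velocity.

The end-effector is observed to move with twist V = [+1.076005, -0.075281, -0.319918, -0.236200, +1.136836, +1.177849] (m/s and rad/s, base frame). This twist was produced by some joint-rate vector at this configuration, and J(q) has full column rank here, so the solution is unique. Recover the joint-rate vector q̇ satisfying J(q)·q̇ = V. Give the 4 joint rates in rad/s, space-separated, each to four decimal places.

o_n = [-0.5387, 0.1052, 1.0262]
J₁: ẑ×o_n = [-0.1052, -0.5387, 0.0000], ω = ẑ
J2: z=[0.0000, 0.0000, 1.0000] o=[-0.3704, 0.5703, 0.0700] → [0.4651, -0.1684, 0.0000, 0.0000, 0.0000, 1.0000]
J3: z=[0.3256, 0.9455, 0.0000] o=[-1.0039, 0.7884, 0.4900] → [0.5070, -0.1746, -0.6622, 0.3256, 0.9455, 0.0000]
J4: z=[-0.5950, 0.2049, 0.7771] o=[-0.7059, 0.7705, 0.7228] → [0.5791, 0.3105, 0.3616, -0.5950, 0.2049, 0.7771]
q̇ = J⁺·V = [0.3210, 0.1240, 0.9980, 0.9430]

0.3210 0.1240 0.9980 0.9430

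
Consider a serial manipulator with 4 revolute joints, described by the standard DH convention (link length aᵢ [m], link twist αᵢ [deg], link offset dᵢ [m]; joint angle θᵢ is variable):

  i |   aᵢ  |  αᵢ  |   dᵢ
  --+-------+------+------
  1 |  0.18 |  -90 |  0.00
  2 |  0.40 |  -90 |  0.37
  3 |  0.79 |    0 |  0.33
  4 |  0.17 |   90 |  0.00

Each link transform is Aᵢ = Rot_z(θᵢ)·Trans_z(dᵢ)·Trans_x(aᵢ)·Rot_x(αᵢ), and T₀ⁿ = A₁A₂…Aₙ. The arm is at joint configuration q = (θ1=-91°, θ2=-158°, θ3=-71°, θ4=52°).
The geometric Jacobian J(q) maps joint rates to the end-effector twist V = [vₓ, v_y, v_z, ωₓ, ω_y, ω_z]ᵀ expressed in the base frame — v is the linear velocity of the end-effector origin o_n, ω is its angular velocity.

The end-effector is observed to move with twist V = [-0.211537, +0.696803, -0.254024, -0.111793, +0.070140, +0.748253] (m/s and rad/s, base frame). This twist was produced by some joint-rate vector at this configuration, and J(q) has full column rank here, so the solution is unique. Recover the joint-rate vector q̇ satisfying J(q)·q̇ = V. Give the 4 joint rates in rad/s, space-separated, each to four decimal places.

0.9170 -0.1130 -0.6380 0.4560

o_n = [1.1801, 0.4342, 0.6124]
J₁: ẑ×o_n = [-0.4342, 1.1801, 0.0000], ω = ẑ
J2: z=[0.9998, -0.0175, 0.0000] o=[-0.0031, -0.1800, 0.0000] → [-0.0107, -0.6123, 0.6348, 0.9998, -0.0175, 0.0000]
J3: z=[-0.0065, -0.3745, 0.9272] o=[0.3733, 0.1844, 0.1498] → [-0.4049, 0.7511, 0.3005, -0.0065, -0.3745, 0.9272]
J4: z=[-0.0065, -0.3745, 0.9272] o=[1.1221, 0.2862, 0.5522] → [-0.1598, 0.0541, 0.0207, -0.0065, -0.3745, 0.9272]
q̇ = J⁺·V = [0.9170, -0.1130, -0.6380, 0.4560]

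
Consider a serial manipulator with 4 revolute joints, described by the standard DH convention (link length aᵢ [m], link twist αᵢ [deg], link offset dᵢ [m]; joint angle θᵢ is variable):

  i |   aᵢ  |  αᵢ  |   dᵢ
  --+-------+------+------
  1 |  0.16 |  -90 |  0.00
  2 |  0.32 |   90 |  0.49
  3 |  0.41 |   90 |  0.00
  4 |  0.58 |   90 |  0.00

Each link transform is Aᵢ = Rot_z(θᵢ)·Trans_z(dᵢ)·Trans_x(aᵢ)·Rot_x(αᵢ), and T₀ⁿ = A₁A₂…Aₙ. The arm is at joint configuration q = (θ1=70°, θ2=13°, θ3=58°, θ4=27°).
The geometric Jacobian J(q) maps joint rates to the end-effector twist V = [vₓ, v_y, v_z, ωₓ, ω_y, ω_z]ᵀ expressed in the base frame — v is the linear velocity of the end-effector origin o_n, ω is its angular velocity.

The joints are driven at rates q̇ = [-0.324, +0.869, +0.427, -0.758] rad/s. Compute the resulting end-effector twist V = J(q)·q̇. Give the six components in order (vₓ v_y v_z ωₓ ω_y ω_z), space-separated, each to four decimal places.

o_n = [-0.8537, 1.3851, 0.0741]
J₁: ẑ×o_n = [-1.3851, -0.8537, 0.0000], ω = ẑ
J2: z=[-0.9397, 0.3420, 0.0000] o=[0.0547, 0.1504, 0.0000] → [0.0253, 0.0696, -0.8496, -0.9397, 0.3420, 0.0000]
J3: z=[0.0769, 0.2114, 0.9744] o=[-0.2991, 0.6109, -0.0720] → [-0.7234, -0.5517, 0.1768, 0.0769, 0.2114, 0.9744]
J4: z=[0.7806, 0.5952, -0.1908] o=[-0.5534, 0.9288, -0.1209] → [0.2031, -0.0949, 0.5349, 0.7806, 0.5952, -0.1908]
V = J·q̇ = [0.0079, 0.1735, -1.0683, -1.3754, -0.0637, 0.2367]

0.0079 0.1735 -1.0683 -1.3754 -0.0637 0.2367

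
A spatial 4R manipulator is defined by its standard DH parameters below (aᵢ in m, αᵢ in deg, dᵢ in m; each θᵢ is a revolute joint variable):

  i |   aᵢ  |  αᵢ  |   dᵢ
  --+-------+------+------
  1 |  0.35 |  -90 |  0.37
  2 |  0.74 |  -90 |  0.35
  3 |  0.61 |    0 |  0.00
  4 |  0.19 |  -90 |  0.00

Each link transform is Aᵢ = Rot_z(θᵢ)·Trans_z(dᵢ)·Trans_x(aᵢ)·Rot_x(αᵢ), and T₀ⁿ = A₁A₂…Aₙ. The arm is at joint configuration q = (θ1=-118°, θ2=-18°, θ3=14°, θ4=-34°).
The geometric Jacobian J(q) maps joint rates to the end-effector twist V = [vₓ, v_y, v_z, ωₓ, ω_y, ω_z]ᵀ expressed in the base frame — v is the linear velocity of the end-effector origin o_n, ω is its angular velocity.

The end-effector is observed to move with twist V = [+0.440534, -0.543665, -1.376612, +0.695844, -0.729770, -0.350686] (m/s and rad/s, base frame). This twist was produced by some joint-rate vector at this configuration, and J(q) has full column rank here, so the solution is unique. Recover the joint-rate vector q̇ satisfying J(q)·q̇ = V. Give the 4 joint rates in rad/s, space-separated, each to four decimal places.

0.6270 0.9570 0.4940 0.5340

o_n = [-0.6026, -1.7029, 0.8367]
J₁: ẑ×o_n = [1.7029, -0.6026, 0.0000], ω = ẑ
J2: z=[0.8829, -0.4695, 0.0000] o=[-0.1643, -0.3090, 0.3700] → [-0.2191, -0.4121, -1.4365, 0.8829, -0.4695, 0.0000]
J3: z=[-0.1451, -0.2728, -0.9511] o=[-0.1857, -1.0947, 0.5987] → [-0.6434, 0.4310, -0.0255, -0.1451, -0.2728, -0.9511]
J4: z=[-0.1451, -0.2728, -0.9511] o=[-0.5803, -1.5225, 0.7816] → [-0.1867, 0.0293, 0.0201, -0.1451, -0.2728, -0.9511]
q̇ = J⁺·V = [0.6270, 0.9570, 0.4940, 0.5340]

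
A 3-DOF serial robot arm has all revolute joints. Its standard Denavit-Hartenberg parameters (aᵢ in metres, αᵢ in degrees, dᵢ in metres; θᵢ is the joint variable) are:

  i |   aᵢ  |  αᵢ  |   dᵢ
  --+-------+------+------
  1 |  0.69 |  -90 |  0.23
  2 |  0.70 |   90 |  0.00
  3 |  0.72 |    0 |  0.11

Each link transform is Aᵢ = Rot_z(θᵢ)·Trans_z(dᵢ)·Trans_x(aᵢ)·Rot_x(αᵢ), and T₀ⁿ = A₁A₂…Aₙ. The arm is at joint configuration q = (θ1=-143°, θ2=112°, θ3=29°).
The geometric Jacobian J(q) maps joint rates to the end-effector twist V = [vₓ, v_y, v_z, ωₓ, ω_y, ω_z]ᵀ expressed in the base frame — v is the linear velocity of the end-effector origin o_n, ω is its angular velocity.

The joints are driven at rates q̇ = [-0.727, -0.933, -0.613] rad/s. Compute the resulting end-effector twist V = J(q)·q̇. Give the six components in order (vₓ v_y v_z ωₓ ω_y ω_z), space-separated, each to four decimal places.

o_n = [-0.0246, -0.4556, -1.0441]
J₁: ẑ×o_n = [0.4556, -0.0246, 0.0000], ω = ẑ
J2: z=[0.6018, -0.7986, 0.0000] o=[-0.5511, -0.4153, 0.2300] → [1.0175, 0.7668, 0.3961, 0.6018, -0.7986, 0.0000]
J3: z=[-0.7405, -0.5580, -0.3746] o=[-0.3416, -0.2574, -0.4190] → [0.2745, -0.5816, 0.3236, -0.7405, -0.5580, -0.3746]
V = J·q̇ = [-1.4489, -0.3410, -0.5680, -0.1076, 1.0872, -0.4974]

-1.4489 -0.3410 -0.5680 -0.1076 1.0872 -0.4974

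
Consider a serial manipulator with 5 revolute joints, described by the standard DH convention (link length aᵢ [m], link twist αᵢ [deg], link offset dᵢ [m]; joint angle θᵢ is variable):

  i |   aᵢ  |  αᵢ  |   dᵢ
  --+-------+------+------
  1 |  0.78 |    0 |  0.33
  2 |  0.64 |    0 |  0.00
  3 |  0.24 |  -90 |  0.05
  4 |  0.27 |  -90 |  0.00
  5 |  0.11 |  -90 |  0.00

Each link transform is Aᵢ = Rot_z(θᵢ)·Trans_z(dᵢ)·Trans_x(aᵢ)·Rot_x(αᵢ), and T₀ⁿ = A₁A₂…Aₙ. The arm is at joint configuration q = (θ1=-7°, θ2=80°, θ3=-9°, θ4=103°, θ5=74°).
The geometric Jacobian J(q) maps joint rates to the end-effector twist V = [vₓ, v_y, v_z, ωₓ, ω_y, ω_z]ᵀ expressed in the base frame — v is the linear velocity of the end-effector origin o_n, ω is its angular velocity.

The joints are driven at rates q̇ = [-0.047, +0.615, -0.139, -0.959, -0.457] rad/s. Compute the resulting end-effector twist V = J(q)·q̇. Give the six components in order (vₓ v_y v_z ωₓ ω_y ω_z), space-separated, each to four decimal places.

-0.2929 0.3916 -0.1119 1.0571 -0.0202 0.3262

o_n = [1.1319, 0.6256, 0.0874]
J₁: ẑ×o_n = [-0.6256, 1.1319, 0.0000], ω = ẑ
J2: z=[0.0000, 0.0000, 1.0000] o=[0.7742, -0.0951, 0.3300] → [-0.7207, 0.3577, 0.0000, 0.0000, 0.0000, 1.0000]
J3: z=[0.0000, 0.0000, 1.0000] o=[0.9613, 0.5170, 0.3300] → [-0.1086, 0.1706, 0.0000, 0.0000, 0.0000, 1.0000]
J4: z=[-0.8988, 0.4384, 0.0000] o=[1.0665, 0.7327, 0.3800] → [-0.1283, -0.2630, 0.0676, -0.8988, 0.4384, 0.0000]
J5: z=[-0.4271, -0.8758, 0.2250] o=[1.0399, 0.6781, 0.1169] → [0.0377, 0.0081, 0.1030, -0.4271, -0.8758, 0.2250]
V = J·q̇ = [-0.2929, 0.3916, -0.1119, 1.0571, -0.0202, 0.3262]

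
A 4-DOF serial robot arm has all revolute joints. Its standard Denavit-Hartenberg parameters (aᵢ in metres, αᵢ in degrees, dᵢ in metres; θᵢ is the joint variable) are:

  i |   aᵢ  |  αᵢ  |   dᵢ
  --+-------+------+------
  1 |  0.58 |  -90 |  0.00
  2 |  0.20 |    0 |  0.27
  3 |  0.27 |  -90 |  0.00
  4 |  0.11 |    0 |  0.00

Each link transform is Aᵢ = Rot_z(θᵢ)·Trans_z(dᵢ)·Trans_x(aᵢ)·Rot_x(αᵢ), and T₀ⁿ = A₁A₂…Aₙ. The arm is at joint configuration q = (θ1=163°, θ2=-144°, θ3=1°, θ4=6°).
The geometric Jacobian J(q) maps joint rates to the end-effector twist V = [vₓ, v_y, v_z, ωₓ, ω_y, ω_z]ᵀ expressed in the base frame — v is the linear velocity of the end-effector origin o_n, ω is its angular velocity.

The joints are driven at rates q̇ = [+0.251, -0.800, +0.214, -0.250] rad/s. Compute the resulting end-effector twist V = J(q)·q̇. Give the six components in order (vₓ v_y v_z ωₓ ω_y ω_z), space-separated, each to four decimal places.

o_n = [-0.1857, -0.2135, 0.3459]
J₁: ẑ×o_n = [0.2135, -0.1857, 0.0000], ω = ẑ
J2: z=[-0.2924, -0.9563, 0.0000] o=[-0.5547, 0.1696, 0.0000] → [-0.3308, 0.1011, 0.4648, -0.2924, -0.9563, 0.0000]
J3: z=[-0.2924, -0.9563, 0.0000] o=[-0.4789, -0.1359, 0.1176] → [-0.2184, 0.0668, 0.3030, -0.2924, -0.9563, 0.0000]
J4: z=[-0.5755, 0.1760, 0.7986] o=[-0.2727, -0.1990, 0.2800] → [0.0232, 0.1073, -0.0069, -0.5755, 0.1760, 0.7986]
V = J·q̇ = [0.2657, -0.1401, -0.3053, 0.3152, 0.5164, 0.0513]

0.2657 -0.1401 -0.3053 0.3152 0.5164 0.0513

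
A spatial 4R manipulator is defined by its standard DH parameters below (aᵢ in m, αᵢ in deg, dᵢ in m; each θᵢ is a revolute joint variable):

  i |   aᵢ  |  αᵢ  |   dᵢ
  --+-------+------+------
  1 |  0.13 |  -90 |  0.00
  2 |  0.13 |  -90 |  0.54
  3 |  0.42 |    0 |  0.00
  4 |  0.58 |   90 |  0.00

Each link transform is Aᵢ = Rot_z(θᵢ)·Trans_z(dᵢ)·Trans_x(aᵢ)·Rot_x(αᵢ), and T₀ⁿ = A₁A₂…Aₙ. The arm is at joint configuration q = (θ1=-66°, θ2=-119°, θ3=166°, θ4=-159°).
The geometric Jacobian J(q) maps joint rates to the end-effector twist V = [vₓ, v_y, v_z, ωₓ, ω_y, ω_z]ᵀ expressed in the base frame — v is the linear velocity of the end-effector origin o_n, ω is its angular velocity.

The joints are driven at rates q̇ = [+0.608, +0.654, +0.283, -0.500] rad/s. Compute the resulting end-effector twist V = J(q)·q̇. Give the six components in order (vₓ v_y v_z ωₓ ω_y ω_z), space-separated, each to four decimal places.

0.1925 0.1366 0.0828 0.5203 0.4394 0.5028

o_n = [0.3300, 0.1629, 0.2608]
J₁: ẑ×o_n = [-0.1629, 0.3300, 0.0000], ω = ẑ
J2: z=[0.9135, 0.4067, 0.0000] o=[0.0529, -0.1188, 0.0000] → [0.1061, -0.2382, 0.1445, 0.9135, 0.4067, 0.0000]
J3: z=[0.3557, -0.7990, 0.4848] o=[0.5206, 0.1585, 0.1137] → [-0.1196, -0.1447, -0.1507, 0.3557, -0.7990, 0.4848]
J4: z=[0.3557, -0.7990, 0.4848] o=[0.5081, -0.0634, -0.2427] → [-0.5120, -0.2655, -0.0618, 0.3557, -0.7990, 0.4848]
V = J·q̇ = [0.1925, 0.1366, 0.0828, 0.5203, 0.4394, 0.5028]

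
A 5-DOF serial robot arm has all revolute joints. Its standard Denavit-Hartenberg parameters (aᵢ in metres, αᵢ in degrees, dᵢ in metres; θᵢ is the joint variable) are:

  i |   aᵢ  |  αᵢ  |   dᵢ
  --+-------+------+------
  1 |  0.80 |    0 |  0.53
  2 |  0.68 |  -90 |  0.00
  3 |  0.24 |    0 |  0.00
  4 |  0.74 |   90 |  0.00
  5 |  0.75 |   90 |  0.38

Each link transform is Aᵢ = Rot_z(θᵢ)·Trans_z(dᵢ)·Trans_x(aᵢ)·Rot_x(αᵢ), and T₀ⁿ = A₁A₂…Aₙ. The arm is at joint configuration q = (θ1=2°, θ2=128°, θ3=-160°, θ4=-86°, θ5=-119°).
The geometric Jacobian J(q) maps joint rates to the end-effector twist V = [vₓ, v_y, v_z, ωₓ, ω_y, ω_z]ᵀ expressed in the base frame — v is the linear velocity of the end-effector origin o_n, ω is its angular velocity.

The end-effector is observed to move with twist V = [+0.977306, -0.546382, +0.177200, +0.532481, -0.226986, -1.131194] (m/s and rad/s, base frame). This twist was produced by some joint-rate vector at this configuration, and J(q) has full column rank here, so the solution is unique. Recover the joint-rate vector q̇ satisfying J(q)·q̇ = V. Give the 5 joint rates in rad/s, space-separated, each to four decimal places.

o_n = [0.8851, 0.9464, 0.1137]
J₁: ẑ×o_n = [-0.9464, 0.8851, 0.0000], ω = ẑ
J2: z=[0.0000, 0.0000, 1.0000] o=[0.7995, 0.0279, 0.5300] → [-0.9184, 0.0856, 0.0000, 0.0000, 0.0000, 1.0000]
J3: z=[-0.7660, -0.6428, 0.0000] o=[0.3624, 0.5488, 0.5300] → [0.2676, -0.3189, 0.0315, -0.7660, -0.6428, 0.0000]
J4: z=[-0.7660, -0.6428, 0.0000] o=[0.5074, 0.3761, 0.6121] → [0.3204, -0.3818, -0.1941, -0.7660, -0.6428, 0.0000]
J5: z=[-0.5872, 0.6998, -0.4067] o=[0.7009, 0.1455, -0.0639] → [0.4500, 0.0293, -0.5993, -0.5872, 0.6998, -0.4067]
q̇ = J⁺·V = [-0.5680, -0.7930, -0.9410, 0.6790, -0.5650]

-0.5680 -0.7930 -0.9410 0.6790 -0.5650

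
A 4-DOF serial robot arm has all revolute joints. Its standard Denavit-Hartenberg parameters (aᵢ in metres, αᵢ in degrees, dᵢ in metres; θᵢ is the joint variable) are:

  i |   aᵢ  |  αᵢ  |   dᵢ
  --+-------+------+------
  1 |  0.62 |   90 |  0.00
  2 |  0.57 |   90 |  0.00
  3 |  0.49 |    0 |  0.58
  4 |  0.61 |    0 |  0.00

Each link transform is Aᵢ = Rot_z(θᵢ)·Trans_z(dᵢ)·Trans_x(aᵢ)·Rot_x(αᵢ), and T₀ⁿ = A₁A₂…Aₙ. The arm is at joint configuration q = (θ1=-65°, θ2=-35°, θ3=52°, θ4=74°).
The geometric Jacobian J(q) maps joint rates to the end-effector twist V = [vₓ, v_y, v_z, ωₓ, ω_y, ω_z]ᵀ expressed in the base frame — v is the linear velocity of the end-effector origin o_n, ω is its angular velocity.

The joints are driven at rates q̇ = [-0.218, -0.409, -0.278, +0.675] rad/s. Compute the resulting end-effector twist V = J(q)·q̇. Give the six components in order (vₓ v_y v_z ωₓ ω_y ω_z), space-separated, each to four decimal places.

-0.1795 0.5552 0.0150 0.2744 0.3792 -0.5432

o_n = [-0.4981, -1.0131, -0.7694]
J₁: ẑ×o_n = [1.0131, -0.4981, 0.0000], ω = ẑ
J2: z=[-0.9063, -0.4226, 0.0000] o=[0.2620, -0.5619, 0.0000] → [0.3252, -0.6973, 0.0877, -0.9063, -0.4226, 0.0000]
J3: z=[-0.2424, 0.5198, -0.8192] o=[0.4594, -0.9851, -0.3269] → [-0.2530, 0.6771, 0.5045, -0.2424, 0.5198, -0.8192]
J4: z=[-0.2424, 0.5198, -0.8192] o=[0.0732, -1.0707, -0.9751] → [0.1541, 0.5179, 0.2831, -0.2424, 0.5198, -0.8192]
V = J·q̇ = [-0.1795, 0.5552, 0.0150, 0.2744, 0.3792, -0.5432]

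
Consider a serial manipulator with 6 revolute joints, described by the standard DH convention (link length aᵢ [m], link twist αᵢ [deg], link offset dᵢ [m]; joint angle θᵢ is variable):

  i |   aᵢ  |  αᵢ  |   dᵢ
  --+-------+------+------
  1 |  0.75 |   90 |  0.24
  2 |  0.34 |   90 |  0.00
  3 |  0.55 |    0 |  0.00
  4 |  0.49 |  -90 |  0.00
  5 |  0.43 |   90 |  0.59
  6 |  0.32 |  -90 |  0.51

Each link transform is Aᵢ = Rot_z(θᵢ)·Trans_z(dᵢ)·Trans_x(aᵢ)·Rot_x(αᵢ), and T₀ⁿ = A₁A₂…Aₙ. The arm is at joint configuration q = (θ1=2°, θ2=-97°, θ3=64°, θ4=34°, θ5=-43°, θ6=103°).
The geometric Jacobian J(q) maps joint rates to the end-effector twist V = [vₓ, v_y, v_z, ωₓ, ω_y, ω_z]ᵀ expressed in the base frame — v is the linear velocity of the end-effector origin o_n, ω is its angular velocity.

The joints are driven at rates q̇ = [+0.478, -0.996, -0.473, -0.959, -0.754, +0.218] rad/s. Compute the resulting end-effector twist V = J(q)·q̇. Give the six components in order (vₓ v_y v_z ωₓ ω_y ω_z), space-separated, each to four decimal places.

0.8519 -0.6209 -0.1570 1.1326 1.0785 -0.4387

o_n = [0.2090, -0.7621, 0.6806]
J₁: ẑ×o_n = [0.7621, 0.2090, -0.0000], ω = ẑ
J2: z=[0.0349, -0.9994, 0.0000] o=[0.7495, 0.0262, 0.2400] → [-0.4403, -0.0154, -0.5677, 0.0349, -0.9994, 0.0000]
J3: z=[-0.9919, -0.0346, 0.1219] o=[0.7081, 0.0247, -0.0975] → [0.0689, 0.7110, 0.7632, -0.9919, -0.0346, 0.1219]
J4: z=[-0.9919, -0.0346, 0.1219] o=[0.6960, -0.4703, -0.3368] → [0.0003, 0.9498, 0.2725, -0.9919, -0.0346, 0.1219]
J5: z=[0.1158, 0.1433, 0.9829] o=[0.7213, -0.9550, -0.2691] → [-0.0535, -0.6134, 0.0957, 0.1158, 0.1433, 0.9829]
J6: z=[-0.7606, 0.6492, -0.0051] o=[0.5149, -1.1916, 0.3900] → [0.1909, 0.2226, -0.1282, -0.7606, 0.6492, -0.0051]
V = J·q̇ = [0.8519, -0.6209, -0.1570, 1.1326, 1.0785, -0.4387]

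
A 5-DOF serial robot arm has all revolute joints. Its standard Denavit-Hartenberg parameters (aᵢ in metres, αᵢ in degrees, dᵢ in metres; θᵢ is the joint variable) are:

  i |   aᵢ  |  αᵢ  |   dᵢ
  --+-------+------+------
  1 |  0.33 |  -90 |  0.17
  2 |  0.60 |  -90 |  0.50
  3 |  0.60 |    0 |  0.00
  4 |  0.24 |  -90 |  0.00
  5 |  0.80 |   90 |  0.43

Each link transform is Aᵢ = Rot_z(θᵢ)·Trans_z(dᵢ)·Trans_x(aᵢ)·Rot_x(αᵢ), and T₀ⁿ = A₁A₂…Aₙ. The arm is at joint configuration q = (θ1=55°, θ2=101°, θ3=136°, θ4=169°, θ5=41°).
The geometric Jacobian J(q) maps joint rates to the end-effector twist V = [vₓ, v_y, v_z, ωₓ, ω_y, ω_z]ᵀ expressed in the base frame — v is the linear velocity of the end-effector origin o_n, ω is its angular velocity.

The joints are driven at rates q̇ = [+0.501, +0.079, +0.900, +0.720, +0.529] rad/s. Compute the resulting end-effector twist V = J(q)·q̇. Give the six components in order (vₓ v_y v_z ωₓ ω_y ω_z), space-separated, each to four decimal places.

o_n = [-0.0575, 0.8380, -0.9163]
J₁: ẑ×o_n = [-0.8380, -0.0575, 0.0000], ω = ẑ
J2: z=[-0.8192, 0.5736, 0.0000] o=[0.1893, 0.2703, 0.1700] → [-0.6231, -0.8898, -0.3235, -0.8192, 0.5736, 0.0000]
J3: z=[-0.5630, -0.8041, 0.1908] o=[-0.2860, 0.4633, -0.4190] → [0.3284, -0.2364, -0.0272, -0.5630, -0.8041, 0.1908]
J4: z=[-0.5630, -0.8041, 0.1908] o=[0.1027, 0.2917, 0.0047] → [0.6363, -0.5491, -0.4364, -0.5630, -0.8041, 0.1908]
J5: z=[0.3802, -0.4570, -0.8041] o=[-0.0734, 0.3830, -0.1304] → [0.7251, 0.2859, 0.1803, 0.3802, -0.4570, -0.8041]
V = J·q̇ = [0.6682, -0.5559, -0.2689, -0.7757, -1.4991, 0.3847]

0.6682 -0.5559 -0.2689 -0.7757 -1.4991 0.3847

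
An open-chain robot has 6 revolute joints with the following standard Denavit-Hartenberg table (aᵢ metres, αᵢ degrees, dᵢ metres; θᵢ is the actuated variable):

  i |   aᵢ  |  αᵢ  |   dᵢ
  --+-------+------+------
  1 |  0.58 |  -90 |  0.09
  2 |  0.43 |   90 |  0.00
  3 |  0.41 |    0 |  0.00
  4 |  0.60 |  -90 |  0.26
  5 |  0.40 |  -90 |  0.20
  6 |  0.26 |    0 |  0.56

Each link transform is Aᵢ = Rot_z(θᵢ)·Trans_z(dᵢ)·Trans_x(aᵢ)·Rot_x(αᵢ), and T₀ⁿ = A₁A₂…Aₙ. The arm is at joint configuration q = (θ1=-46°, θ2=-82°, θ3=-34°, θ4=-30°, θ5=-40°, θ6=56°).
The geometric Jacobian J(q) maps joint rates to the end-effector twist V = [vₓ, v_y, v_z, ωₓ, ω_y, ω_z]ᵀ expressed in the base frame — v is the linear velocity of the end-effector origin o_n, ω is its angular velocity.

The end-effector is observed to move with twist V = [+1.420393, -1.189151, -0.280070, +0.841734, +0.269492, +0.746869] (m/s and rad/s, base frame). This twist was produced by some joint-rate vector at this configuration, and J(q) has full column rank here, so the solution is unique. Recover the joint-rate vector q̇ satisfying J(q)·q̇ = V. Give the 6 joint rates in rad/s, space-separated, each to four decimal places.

0.3320 0.7360 0.1040 -0.2510 0.4430 0.2380

o_n = [-0.6511, -1.4482, 1.4619]
J₁: ẑ×o_n = [1.4482, -0.6511, 0.0000], ω = ẑ
J2: z=[0.7193, 0.6947, 0.0000] o=[0.4029, -0.4172, 0.0900] → [0.9530, -0.9869, -0.0094, 0.7193, 0.6947, 0.0000]
J3: z=[-0.6879, 0.7123, 0.1392] o=[0.4445, -0.4603, 0.5158] → [0.8115, 0.4984, 1.4601, -0.6879, 0.7123, 0.1392]
J4: z=[-0.6879, 0.7123, 0.1392] o=[0.3124, -0.6536, 0.8524] → [0.5448, 0.2852, 1.2330, -0.6879, 0.7123, 0.1392]
J5: z=[0.4022, 0.2145, 0.8900] o=[-0.2289, -0.8693, 1.1491] → [0.5824, -0.5016, -0.1423, 0.4022, 0.2145, 0.8900]
J6: z=[0.1386, -0.9752, 0.1724] o=[-0.5105, -0.8480, 1.4959] → [0.1366, -0.0195, -0.2204, 0.1386, -0.9752, 0.1724]
q̇ = J⁺·V = [0.3320, 0.7360, 0.1040, -0.2510, 0.4430, 0.2380]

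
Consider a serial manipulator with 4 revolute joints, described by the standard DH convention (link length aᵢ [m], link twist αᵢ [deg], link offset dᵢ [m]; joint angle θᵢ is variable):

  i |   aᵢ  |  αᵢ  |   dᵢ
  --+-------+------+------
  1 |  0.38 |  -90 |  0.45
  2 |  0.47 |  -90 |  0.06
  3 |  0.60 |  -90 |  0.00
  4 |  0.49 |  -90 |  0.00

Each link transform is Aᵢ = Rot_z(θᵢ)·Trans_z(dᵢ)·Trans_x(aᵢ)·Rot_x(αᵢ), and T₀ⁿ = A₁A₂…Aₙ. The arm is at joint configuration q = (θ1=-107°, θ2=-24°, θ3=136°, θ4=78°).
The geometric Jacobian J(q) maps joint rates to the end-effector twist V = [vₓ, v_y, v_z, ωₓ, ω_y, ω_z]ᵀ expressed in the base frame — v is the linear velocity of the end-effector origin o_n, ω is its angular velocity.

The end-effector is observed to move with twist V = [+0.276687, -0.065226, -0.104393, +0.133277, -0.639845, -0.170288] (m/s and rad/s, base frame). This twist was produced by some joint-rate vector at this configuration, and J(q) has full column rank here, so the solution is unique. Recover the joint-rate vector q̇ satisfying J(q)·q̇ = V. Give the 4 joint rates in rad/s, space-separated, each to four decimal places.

o_n = [-0.4537, -0.0215, 0.8737]
J₁: ẑ×o_n = [0.0215, -0.4537, 0.0000], ω = ẑ
J2: z=[0.9563, -0.2924, 0.0000] o=[-0.1111, -0.3634, 0.4500] → [-0.1239, -0.4052, 0.2268, 0.9563, -0.2924, 0.0000]
J3: z=[-0.1189, -0.3890, -0.9135] o=[-0.1793, -0.7915, 0.6412] → [0.6131, 0.2783, -0.1983, -0.1189, -0.3890, -0.9135]
J4: z=[0.8734, 0.3966, -0.2825] o=[-0.4626, -0.2926, 0.4656] → [0.2384, -0.3589, 0.2333, 0.8734, 0.3966, -0.2825]
q̇ = J⁺·V = [0.3770, 0.6260, 0.7330, -0.4330]

0.3770 0.6260 0.7330 -0.4330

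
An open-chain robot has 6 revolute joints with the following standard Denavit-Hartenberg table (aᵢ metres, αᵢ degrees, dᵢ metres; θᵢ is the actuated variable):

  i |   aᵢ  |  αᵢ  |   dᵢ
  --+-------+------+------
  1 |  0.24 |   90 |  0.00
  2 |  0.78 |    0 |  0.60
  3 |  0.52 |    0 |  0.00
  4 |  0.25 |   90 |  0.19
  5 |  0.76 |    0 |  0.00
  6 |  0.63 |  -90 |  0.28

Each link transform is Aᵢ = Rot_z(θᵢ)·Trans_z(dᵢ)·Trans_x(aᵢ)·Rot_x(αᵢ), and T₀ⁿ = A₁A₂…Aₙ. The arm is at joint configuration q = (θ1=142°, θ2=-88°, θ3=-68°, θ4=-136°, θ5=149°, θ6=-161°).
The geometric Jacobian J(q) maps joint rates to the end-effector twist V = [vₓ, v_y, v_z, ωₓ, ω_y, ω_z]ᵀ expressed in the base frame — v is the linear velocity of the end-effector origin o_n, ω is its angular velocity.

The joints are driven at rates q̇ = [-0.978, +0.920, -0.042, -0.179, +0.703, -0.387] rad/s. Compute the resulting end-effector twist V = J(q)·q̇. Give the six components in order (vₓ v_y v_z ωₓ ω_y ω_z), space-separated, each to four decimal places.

0.1366 -0.2766 -0.3711 0.1995 0.7312 -1.0964

o_n = [0.5425, 0.9092, -0.8968]
J₁: ẑ×o_n = [-0.9092, 0.5425, 0.0000], ω = ẑ
J2: z=[0.6157, 0.7880, 0.0000] o=[-0.1891, 0.1478, 0.0000] → [-0.7067, 0.5521, -0.1078, 0.6157, 0.7880, 0.0000]
J3: z=[0.6157, 0.7880, 0.0000] o=[0.1588, 0.6373, -0.7795] → [-0.0924, 0.0722, -0.1350, 0.6157, 0.7880, 0.0000]
J4: z=[0.6157, 0.7880, 0.0000] o=[0.5332, 0.3449, -0.9910] → [0.0743, -0.0580, 0.3401, 0.6157, 0.7880, 0.0000]
J5: z=[-0.7306, 0.5708, -0.3746] o=[0.5763, 0.5522, -0.7592] → [0.0552, -0.0878, -0.2415, -0.7306, 0.5708, -0.3746]
J6: z=[-0.7306, 0.5708, -0.3746] o=[1.0096, 0.7104, -1.3632] → [0.3407, 0.5158, 0.1214, -0.7306, 0.5708, -0.3746]
V = J·q̇ = [0.1366, -0.2766, -0.3711, 0.1995, 0.7312, -1.0964]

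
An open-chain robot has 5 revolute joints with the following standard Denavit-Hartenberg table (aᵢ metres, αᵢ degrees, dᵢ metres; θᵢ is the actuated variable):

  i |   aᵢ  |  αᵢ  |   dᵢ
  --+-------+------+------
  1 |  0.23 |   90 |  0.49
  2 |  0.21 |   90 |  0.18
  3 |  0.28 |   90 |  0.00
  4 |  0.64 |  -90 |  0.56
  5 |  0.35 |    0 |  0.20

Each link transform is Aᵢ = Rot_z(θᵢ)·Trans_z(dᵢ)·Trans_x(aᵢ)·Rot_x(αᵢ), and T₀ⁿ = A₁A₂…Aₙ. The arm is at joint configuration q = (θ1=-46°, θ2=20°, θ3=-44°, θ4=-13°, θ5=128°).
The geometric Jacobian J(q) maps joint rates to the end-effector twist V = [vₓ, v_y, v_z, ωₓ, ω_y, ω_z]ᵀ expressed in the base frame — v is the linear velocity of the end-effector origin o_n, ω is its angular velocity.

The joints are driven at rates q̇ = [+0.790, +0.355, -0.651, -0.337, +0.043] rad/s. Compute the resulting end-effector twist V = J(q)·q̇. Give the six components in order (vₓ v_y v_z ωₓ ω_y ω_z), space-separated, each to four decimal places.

-0.0401 1.2675 0.1797 -0.4123 -0.4234 1.4448

o_n = [0.9251, -0.1842, 0.5826]
J₁: ẑ×o_n = [0.1842, 0.9251, -0.0000], ω = ẑ
J2: z=[-0.7193, -0.6947, 0.0000] o=[0.1598, -0.1654, 0.4900] → [-0.0644, 0.0666, 0.5451, -0.7193, -0.6947, 0.0000]
J3: z=[0.2376, -0.2460, -0.9397] o=[0.1674, -0.4324, 0.5618] → [0.2282, -0.7170, 0.2454, 0.2376, -0.2460, -0.9397]
J4: z=[0.0640, 0.9693, -0.2376] o=[0.4388, -0.4335, 0.6307] → [0.0126, -0.1125, -0.4554, 0.0640, 0.9693, -0.2376]
J5: z=[0.4495, -0.2406, -0.8603] o=[1.0448, 0.1424, 0.7864] → [-0.2319, 0.1946, -0.1756, 0.4495, -0.2406, -0.8603]
V = J·q̇ = [-0.0401, 1.2675, 0.1797, -0.4123, -0.4234, 1.4448]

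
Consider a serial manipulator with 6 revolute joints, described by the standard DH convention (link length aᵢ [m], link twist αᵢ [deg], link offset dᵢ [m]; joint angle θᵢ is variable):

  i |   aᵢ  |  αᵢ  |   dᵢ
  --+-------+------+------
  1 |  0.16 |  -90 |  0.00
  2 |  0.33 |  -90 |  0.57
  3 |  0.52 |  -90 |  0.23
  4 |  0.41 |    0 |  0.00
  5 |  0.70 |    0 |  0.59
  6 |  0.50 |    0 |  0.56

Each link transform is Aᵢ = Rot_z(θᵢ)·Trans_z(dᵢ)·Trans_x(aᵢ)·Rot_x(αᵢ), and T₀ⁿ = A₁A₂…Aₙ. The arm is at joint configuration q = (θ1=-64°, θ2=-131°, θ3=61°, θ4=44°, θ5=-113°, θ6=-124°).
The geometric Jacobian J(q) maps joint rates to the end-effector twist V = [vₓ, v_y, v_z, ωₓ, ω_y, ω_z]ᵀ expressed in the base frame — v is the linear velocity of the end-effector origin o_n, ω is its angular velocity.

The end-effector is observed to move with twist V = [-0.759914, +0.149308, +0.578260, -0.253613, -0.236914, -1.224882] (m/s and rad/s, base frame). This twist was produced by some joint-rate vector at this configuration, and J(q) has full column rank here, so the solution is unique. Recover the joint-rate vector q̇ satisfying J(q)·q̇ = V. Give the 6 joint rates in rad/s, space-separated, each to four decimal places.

o_n = [-0.0989, -0.9231, 0.0207]
J₁: ẑ×o_n = [0.9231, -0.0989, 0.0000], ω = ẑ
J2: z=[0.8988, 0.4384, 0.0000] o=[0.0701, -0.1438, 0.0000] → [0.0091, -0.0186, -0.6263, 0.8988, 0.4384, 0.0000]
J3: z=[0.3308, -0.6783, 0.6561] o=[0.4875, 0.3007, 0.2491] → [0.9578, -0.3092, -0.8027, 0.3308, -0.6783, 0.6561]
J4: z=[-0.1842, -0.7283, -0.6601] o=[0.0824, 0.0939, 0.5902] → [-0.2565, 0.0148, 0.0553, -0.1842, -0.7283, -0.6601]
J5: z=[-0.1842, -0.7283, -0.6601] o=[-0.2848, 0.2583, 0.5113] → [-0.4226, -0.2131, 0.3530, -0.1842, -0.7283, -0.6601]
J6: z=[-0.1842, -0.7283, -0.6601] o=[-0.4095, -0.6391, 0.6423] → [0.2653, -0.3195, 0.2785, -0.1842, -0.7283, -0.6601]
q̇ = J⁺·V = [0.0750, 0.2490, -0.7760, 0.9520, -0.1320, 0.3780]

0.0750 0.2490 -0.7760 0.9520 -0.1320 0.3780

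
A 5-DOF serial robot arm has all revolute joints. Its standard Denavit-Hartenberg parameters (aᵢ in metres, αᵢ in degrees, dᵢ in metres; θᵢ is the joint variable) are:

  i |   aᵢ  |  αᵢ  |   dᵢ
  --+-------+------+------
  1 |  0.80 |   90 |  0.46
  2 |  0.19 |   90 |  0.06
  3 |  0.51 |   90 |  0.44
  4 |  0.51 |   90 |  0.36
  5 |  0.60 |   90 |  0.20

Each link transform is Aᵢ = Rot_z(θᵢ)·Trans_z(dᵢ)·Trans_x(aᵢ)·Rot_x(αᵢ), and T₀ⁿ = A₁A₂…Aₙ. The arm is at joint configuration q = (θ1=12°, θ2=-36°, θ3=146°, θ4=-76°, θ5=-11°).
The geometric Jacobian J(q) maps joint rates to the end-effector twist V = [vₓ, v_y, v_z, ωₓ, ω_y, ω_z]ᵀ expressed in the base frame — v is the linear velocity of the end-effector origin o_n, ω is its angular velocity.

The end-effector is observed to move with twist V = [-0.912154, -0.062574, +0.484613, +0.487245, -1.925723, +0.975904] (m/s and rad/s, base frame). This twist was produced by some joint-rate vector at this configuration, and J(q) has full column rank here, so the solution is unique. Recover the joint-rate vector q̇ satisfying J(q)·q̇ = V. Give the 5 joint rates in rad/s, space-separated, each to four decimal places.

o_n = [1.1702, -0.3533, 1.0970]
J₁: ẑ×o_n = [0.3533, 1.1702, -0.0000], ω = ẑ
J2: z=[0.2079, -0.9781, 0.0000] o=[0.7825, 0.1663, 0.4600] → [-0.6231, -0.1324, 0.2712, 0.2079, -0.9781, 0.0000]
J3: z=[-0.5749, -0.1222, -0.8090] o=[0.9453, 0.1396, 0.3483] → [-0.4903, 0.2485, 0.3109, -0.5749, -0.1222, -0.8090]
J4: z=[0.6149, -0.7169, -0.3287] o=[0.4171, -0.2642, 0.2409] → [-0.6430, -0.7739, 0.4851, 0.6149, -0.7169, -0.3287]
J5: z=[0.6628, 0.6956, -0.2771] o=[0.8563, -0.5465, 0.5830] → [0.4111, -0.4277, -0.0902, 0.6628, 0.6956, -0.2771]
q̇ = J⁺·V = [0.4160, 0.7660, -0.7230, 0.8610, -0.9310]

0.4160 0.7660 -0.7230 0.8610 -0.9310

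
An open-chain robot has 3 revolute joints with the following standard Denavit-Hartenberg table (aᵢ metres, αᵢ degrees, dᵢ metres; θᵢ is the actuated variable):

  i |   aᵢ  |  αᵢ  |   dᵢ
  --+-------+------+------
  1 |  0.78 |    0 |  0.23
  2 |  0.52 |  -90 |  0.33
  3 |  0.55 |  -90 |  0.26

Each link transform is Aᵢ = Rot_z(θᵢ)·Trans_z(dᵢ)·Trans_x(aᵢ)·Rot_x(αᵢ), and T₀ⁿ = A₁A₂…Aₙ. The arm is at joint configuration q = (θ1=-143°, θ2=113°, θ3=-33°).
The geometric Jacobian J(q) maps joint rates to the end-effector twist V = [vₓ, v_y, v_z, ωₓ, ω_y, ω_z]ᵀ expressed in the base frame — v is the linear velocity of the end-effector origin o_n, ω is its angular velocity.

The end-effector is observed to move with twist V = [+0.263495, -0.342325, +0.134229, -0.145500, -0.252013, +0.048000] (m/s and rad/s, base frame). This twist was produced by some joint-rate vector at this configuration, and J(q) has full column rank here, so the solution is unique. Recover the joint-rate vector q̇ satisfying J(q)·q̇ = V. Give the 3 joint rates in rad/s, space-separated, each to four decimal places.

o_n = [0.3569, -0.7349, 0.8596]
J₁: ẑ×o_n = [0.7349, 0.3569, -0.0000], ω = ẑ
J2: z=[0.0000, 0.0000, 1.0000] o=[-0.6229, -0.4694, 0.2300] → [0.2655, 0.9798, -0.0000, 0.0000, 0.0000, 1.0000]
J3: z=[0.5000, 0.8660, 0.0000] o=[-0.1726, -0.7294, 0.5600] → [0.2594, -0.1498, -0.4613, 0.5000, 0.8660, 0.0000]
q̇ = J⁺·V = [0.6950, -0.6470, -0.2910]

0.6950 -0.6470 -0.2910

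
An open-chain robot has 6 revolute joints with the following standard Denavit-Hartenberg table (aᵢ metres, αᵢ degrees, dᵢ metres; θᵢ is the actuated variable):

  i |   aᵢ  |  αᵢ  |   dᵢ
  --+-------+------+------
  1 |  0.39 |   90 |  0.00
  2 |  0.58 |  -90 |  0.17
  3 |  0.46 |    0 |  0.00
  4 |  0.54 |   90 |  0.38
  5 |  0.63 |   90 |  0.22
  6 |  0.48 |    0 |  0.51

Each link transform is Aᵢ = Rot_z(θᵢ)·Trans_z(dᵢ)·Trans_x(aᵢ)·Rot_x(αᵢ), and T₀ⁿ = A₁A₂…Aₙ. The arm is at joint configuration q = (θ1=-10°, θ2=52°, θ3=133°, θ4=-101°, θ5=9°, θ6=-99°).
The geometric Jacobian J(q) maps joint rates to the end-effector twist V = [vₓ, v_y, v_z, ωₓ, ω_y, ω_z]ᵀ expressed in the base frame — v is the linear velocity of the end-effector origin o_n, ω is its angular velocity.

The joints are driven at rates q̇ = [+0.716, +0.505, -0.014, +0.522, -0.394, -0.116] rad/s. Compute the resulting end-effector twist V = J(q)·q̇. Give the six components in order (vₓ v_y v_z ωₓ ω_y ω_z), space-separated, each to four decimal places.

o_n = [1.2668, 0.7928, 0.8614]
J₁: ẑ×o_n = [-0.7928, 1.2668, 0.0000], ω = ẑ
J2: z=[-0.1736, -0.9848, 0.0000] o=[0.3841, -0.0677, 0.0000] → [-0.8484, 0.1496, 0.7199, -0.1736, -0.9848, 0.0000]
J3: z=[-0.7760, 0.1368, 0.6157] o=[0.7062, -0.2971, 0.4570] → [-0.6157, 0.6590, -0.9226, -0.7760, 0.1368, 0.6157]
J4: z=[-0.7760, 0.1368, 0.6157] o=[0.5744, 0.0677, 0.2098] → [-0.3573, 0.9320, -0.6575, -0.7760, 0.1368, 0.6157]
J5: z=[0.1740, -0.8918, 0.4176] o=[0.6069, 0.3526, 0.8046] → [-0.2345, 0.2657, 0.6652, 0.1740, -0.8918, 0.4176]
J6: z=[0.8613, -0.0677, -0.5035] o=[0.9459, 0.4382, 1.3730] → [0.2132, 0.2790, 0.3272, 0.8613, -0.0677, -0.5035]
V = J·q̇ = [-1.1063, 1.3228, -0.2668, -0.6504, -0.0686, 0.9226]

-1.1063 1.3228 -0.2668 -0.6504 -0.0686 0.9226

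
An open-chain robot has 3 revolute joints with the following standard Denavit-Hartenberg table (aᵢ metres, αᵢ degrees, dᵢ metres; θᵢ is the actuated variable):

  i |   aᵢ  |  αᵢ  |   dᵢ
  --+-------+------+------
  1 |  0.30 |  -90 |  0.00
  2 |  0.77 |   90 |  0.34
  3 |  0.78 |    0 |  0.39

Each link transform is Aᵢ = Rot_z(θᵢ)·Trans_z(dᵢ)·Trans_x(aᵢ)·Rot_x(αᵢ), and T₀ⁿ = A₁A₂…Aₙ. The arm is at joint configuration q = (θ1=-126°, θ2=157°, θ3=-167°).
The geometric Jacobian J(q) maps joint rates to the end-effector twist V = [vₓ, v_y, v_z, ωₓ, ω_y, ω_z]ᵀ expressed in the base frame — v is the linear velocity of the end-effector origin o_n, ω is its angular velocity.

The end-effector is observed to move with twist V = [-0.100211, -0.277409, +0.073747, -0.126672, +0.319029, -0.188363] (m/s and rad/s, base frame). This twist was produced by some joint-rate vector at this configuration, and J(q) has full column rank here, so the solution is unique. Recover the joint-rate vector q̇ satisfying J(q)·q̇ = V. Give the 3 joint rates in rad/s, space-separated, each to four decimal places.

o_n = [-0.1274, -0.4553, -0.3629]
J₁: ẑ×o_n = [0.4553, -0.1274, 0.0000], ω = ẑ
J2: z=[0.8090, -0.5878, 0.0000] o=[-0.1763, -0.2427, 0.0000] → [0.2133, 0.2936, -0.1432, 0.8090, -0.5878, 0.0000]
J3: z=[-0.2297, -0.3161, -0.9205] o=[0.5153, 0.1309, -0.3009] → [-0.5199, 0.5774, -0.0686, -0.2297, -0.3161, -0.9205]
q̇ = J⁺·V = [-0.6210, -0.2900, -0.4700]

-0.6210 -0.2900 -0.4700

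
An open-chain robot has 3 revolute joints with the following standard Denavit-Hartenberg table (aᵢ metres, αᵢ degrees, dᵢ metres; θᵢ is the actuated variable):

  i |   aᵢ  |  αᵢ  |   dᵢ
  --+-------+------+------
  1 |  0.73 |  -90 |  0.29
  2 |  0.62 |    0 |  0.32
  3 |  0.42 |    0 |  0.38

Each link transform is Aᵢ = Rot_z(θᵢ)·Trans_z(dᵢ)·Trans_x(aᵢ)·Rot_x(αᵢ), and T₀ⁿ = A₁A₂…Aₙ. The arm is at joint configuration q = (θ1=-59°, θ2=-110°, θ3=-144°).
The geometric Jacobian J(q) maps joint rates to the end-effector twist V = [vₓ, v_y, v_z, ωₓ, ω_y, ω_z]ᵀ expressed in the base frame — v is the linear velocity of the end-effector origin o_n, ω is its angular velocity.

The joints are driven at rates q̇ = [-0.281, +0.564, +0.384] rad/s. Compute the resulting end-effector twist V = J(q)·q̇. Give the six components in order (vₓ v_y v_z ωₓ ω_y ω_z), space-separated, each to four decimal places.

o_n = [0.8072, 0.0158, 0.4689]
J₁: ẑ×o_n = [-0.0158, 0.8072, 0.0000], ω = ẑ
J2: z=[0.8572, 0.5150, 0.0000] o=[0.3760, -0.6257, 0.2900] → [0.0921, -0.1533, 0.3278, 0.8572, 0.5150, 0.0000]
J3: z=[0.8572, 0.5150, 0.0000] o=[0.5411, -0.2792, 0.8726] → [-0.2079, 0.3461, 0.1158, 0.8572, 0.5150, 0.0000]
V = J·q̇ = [-0.0234, -0.1804, 0.2293, 0.8126, 0.4883, -0.2810]

-0.0234 -0.1804 0.2293 0.8126 0.4883 -0.2810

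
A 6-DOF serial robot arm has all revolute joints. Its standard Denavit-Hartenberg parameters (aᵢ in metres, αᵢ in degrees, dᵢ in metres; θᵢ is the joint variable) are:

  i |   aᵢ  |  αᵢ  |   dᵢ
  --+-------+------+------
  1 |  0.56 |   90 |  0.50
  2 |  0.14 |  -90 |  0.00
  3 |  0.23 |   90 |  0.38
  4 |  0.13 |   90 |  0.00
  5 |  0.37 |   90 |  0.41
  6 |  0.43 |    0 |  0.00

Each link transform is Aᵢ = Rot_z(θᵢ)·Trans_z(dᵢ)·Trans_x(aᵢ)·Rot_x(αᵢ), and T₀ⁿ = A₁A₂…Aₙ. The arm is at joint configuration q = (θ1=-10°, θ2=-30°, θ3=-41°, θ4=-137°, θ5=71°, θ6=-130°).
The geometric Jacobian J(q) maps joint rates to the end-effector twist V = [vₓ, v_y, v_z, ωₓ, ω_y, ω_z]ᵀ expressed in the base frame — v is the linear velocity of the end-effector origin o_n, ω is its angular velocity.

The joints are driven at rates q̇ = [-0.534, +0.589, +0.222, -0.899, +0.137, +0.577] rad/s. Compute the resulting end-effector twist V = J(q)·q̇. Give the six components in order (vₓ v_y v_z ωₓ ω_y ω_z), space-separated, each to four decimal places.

-0.3527 -0.5519 0.2033 0.3629 0.4989 -0.7479

o_n = [0.8026, -0.2478, 0.7226]
J₁: ẑ×o_n = [0.2478, 0.8026, -0.0000], ω = ẑ
J2: z=[-0.1736, -0.9848, 0.0000] o=[0.5515, -0.0972, 0.5000] → [-0.2192, 0.0387, 0.2734, -0.1736, -0.9848, 0.0000]
J3: z=[0.4924, -0.0868, 0.8660] o=[0.6709, -0.1183, 0.4300] → [0.0867, -0.0301, -0.0523, 0.4924, -0.0868, 0.8660]
J4: z=[-0.6906, -0.6446, 0.3280] o=[0.9798, -0.3260, 0.6723] → [-0.0581, -0.0234, -0.1683, -0.6906, -0.6446, 0.3280]
J5: z=[-0.0012, 0.4545, 0.8907] o=[0.8858, -0.2461, 0.6314] → [0.0430, -0.0740, 0.0378, -0.0012, 0.4545, 0.8907]
J6: z=[-0.4590, 0.7911, -0.4043] o=[0.5566, -0.2112, 1.0734] → [-0.2923, -0.2605, -0.1778, -0.4590, 0.7911, -0.4043]
V = J·q̇ = [-0.3527, -0.5519, 0.2033, 0.3629, 0.4989, -0.7479]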